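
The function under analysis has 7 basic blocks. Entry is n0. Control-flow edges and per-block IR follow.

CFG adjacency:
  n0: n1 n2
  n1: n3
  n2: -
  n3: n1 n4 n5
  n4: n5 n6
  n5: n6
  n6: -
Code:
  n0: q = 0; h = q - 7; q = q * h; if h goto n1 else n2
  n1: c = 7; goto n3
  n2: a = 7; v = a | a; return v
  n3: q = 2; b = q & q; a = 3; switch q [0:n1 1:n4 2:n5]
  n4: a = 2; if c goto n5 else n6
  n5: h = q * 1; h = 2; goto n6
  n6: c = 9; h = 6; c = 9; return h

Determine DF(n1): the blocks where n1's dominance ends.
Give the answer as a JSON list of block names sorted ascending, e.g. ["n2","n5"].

Answer: ["n1"]

Working:
idom tree: n1←n0 n2←n0 n3←n1 n4←n3 n5←n3 n6←n3
Dom∩ at merges:
  n1: preds {n0,n3}: {n0} ∩ {n0,n1,n3} = {n0}; idom=n0
  n5: preds {n3,n4}: {n0,n1,n3} ∩ {n0,n1,n3,n4} = {n0,n1,n3}; idom=n3
  n6: preds {n4,n5}: {n0,n1,n3,n4} ∩ {n0,n1,n3,n5} = {n0,n1,n3}; idom=n3

DF derivation:
  n1←n0: walk · to n0
  n1←n3: walk n3→n1 to n0
  n5←n3: walk · to n3
  n5←n4: walk n4 to n3
  n6←n4: walk n4 to n3
  n6←n5: walk n5 to n3
  n0: DF=∅
  n1: DF={n1}
  n2: DF=∅
  n3: DF={n1}
  n4: DF={n5,n6}
  n5: DF={n6}
  n6: DF=∅

DF(n1) = ["n1"]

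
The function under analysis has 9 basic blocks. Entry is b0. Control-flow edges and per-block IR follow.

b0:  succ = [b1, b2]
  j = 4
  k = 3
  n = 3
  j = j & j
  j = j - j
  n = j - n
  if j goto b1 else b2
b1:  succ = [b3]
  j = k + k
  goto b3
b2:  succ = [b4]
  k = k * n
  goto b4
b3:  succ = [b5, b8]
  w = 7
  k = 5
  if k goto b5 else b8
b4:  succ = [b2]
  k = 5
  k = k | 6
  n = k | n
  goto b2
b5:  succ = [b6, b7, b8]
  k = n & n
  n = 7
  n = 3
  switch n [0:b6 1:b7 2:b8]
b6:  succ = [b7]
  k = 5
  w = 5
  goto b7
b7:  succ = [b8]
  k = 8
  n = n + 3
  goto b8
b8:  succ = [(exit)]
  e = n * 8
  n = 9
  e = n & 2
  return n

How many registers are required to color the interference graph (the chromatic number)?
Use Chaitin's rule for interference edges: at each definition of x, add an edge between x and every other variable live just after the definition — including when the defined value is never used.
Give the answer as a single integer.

Answer: 3

Working:
Block summaries:
  b0 def {j,k,n} use ∅
  b1 def {j} use {k}
  b2 def {k} use {k,n}
  b3 def {k,w} use ∅
  b4 def {k,n} use {n}
  b5 def {k,n} use {n}
  b6 def {k,w} use ∅
  b7 def {k,n} use {n}
  b8 def {e,n} use {n}

Live sets:
  live b0: ∅→{k,n}
  live b1: {k,n}→{n}
  live b2: {k,n}→{n}
  live b3: {n}→{n}
  live b4: {n}→{k,n}
  live b5: {n}→{n}
  live b6: {n}→{n}
  live b7: {n}→{n}
  live b8: {n}→∅

Interfere edges:
  e↔{n}
  j↔{k,n}
  k↔{j,n}
  n↔{e,j,k,w}
  w↔{n}

Colouring:
  lower bound: {j,k,n} mutually conflict ⇒ χ ≥ 3
  assign e→r1 j→r1 k→r2 n→r0 w→r1 — no edge inside a register ⇒ χ ≤ 3
  χ = 3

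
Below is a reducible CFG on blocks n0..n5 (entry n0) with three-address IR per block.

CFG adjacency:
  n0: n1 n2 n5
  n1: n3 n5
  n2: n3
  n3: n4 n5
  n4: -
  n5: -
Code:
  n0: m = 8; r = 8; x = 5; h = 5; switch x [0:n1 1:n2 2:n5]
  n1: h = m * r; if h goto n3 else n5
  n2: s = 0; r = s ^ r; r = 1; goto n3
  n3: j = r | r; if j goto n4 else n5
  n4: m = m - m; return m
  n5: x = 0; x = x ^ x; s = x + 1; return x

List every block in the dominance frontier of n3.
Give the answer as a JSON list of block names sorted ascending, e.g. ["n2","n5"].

Answer: ["n5"]

Working:
idom tree: n1←n0 n2←n0 n3←n0 n4←n3 n5←n0
Dom at joins:
  n3: preds {n1,n2}: {n0,n1} ∩ {n0,n2} = {n0}; idom=n0
  n5: preds {n0,n1,n3}: {n0} ∩ {n0,n1} ∩ {n0,n3} = {n0}; idom=n0

DF derivation:
  n3←n1: walk n1 to n0
  n3←n2: walk n2 to n0
  n5←n0: walk · to n0
  n5←n1: walk n1 to n0
  n5←n3: walk n3 to n0
  n0 → ∅
  n1 → {n3,n5}
  n2 → {n3}
  n3 → {n5}
  n4 → ∅
  n5 → ∅

DF(n3) = ["n5"]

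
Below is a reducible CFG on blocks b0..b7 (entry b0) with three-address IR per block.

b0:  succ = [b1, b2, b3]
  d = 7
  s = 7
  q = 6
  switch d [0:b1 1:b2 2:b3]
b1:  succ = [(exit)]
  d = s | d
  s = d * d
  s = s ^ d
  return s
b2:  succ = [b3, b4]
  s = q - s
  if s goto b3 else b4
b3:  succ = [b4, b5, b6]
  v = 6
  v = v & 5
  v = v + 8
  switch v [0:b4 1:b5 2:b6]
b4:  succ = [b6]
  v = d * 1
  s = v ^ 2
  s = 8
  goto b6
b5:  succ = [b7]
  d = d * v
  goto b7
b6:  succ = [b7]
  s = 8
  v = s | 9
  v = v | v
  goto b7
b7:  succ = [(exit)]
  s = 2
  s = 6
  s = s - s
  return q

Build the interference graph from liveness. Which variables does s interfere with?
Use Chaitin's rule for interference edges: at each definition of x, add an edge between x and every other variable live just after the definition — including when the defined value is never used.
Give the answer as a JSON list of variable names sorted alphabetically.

Per-block:
  b0 def {d,q,s} use ∅
  b1 def {d,s} use {d,s}
  b2 def {s} use {q,s}
  b3 def {v} use ∅
  b4 def {s,v} use {d}
  b5 def {d} use {d,v}
  b6 def {s,v} use ∅
  b7 def {s} use {q}

Backward fixpoint:
  b0: in=∅ out={d,q,s}
  b1: in={d,s} out=∅
  b2: in={d,q,s} out={d,q}
  b3: in={d,q} out={d,q,v}
  b4: in={d,q} out={q}
  b5: in={d,q,v} out={q}
  b6: in={q} out={q}
  b7: in={q} out=∅

Interference:
  d: {q,s,v}
  q: {d,s,v}
  s: {d,q}
  v: {d,q}

N(s) = ["d", "q"]

Answer: ["d", "q"]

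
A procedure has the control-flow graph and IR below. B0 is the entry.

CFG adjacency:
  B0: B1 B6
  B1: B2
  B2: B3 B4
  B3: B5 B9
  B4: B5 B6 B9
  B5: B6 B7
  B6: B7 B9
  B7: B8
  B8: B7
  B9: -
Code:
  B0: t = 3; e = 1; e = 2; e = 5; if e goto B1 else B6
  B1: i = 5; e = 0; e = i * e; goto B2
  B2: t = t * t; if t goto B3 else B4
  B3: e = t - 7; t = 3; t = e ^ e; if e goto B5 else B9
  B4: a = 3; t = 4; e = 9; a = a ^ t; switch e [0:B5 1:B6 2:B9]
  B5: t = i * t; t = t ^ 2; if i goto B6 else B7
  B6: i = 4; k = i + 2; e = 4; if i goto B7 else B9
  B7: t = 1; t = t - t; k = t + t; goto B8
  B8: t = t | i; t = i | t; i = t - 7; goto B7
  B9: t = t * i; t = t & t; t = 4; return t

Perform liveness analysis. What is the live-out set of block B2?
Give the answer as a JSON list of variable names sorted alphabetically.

Per-block:
  B0 def {e,t} use ∅
  B1 def {e,i} use ∅
  B2 def {t} use {t}
  B3 def {e,t} use {t}
  B4 def {a,e,t} use ∅
  B5 def {t} use {i,t}
  B6 def {e,i,k} use ∅
  B7 def {k,t} use ∅
  B8 def {i,t} use {i,t}
  B9 def {t} use {i,t}

Live sets:
  live B0: ∅→{t}
  live B1: {t}→{i,t}
  live B2: {i,t}→{i,t}
  live B3: {i,t}→{i,t}
  live B4: {i}→{i,t}
  live B5: {i,t}→{i,t}
  live B6: {t}→{i,t}
  live B7: {i}→{i,t}
  live B8: {i,t}→{i}
  live B9: {i,t}→∅

live-out(B2) = ["i", "t"]

Answer: ["i", "t"]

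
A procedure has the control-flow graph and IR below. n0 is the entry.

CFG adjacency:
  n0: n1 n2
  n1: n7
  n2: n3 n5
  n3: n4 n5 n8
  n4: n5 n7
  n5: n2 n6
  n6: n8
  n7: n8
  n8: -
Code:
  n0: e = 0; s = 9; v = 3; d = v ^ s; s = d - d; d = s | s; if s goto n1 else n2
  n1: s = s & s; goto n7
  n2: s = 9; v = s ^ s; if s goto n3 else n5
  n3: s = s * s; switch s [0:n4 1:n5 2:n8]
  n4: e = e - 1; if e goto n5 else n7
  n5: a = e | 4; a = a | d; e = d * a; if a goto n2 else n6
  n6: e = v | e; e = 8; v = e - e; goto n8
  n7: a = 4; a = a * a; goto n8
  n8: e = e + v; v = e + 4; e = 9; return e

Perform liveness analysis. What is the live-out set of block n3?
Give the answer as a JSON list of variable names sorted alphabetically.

Answer: ["d", "e", "v"]

Derivation:
def/use:
  n0: {d,e,s,v} / ∅
  n1: {s} / {s}
  n2: {s,v} / ∅
  n3: {s} / {s}
  n4: {e} / {e}
  n5: {a,e} / {d,e}
  n6: {e,v} / {e,v}
  n7: {a} / ∅
  n8: {e,v} / {e,v}

Live sets:
  n0: in=∅ out={d,e,s,v}
  n1: in={e,s,v} out={e,v}
  n2: in={d,e} out={d,e,s,v}
  n3: in={d,e,s,v} out={d,e,v}
  n4: in={d,e,v} out={d,e,v}
  n5: in={d,e,v} out={d,e,v}
  n6: in={e,v} out={e,v}
  n7: in={e,v} out={e,v}
  n8: in={e,v} out=∅

live-out(n3) = ["d", "e", "v"]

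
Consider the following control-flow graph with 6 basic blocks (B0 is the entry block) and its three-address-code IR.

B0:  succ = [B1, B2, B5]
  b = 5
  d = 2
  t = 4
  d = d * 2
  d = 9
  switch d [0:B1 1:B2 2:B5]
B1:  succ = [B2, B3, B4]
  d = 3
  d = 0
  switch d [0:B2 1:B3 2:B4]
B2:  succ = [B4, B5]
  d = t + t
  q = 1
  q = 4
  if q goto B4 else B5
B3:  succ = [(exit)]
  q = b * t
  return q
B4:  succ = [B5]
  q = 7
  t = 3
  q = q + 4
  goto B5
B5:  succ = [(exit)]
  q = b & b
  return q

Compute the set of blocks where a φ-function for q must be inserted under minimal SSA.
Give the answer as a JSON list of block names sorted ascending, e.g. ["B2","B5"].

Answer: ["B4", "B5"]

Working:
idom tree: B1←B0 B2←B0 B3←B1 B4←B0 B5←B0
Join-block Dom:
  B2: preds {B0,B1}: {B0} ∩ {B0,B1} = {B0}; idom=B0
  B4: preds {B1,B2}: {B0,B1} ∩ {B0,B2} = {B0}; idom=B0
  B5: preds {B0,B2,B4}: {B0} ∩ {B0,B2} ∩ {B0,B4} = {B0}; idom=B0

Frontier:
  B2←B0: walk · to B0
  B2←B1: walk B1 to B0
  B4←B1: walk B1 to B0
  B4←B2: walk B2 to B0
  B5←B0: walk · to B0
  B5←B2: walk B2 to B0
  B5←B4: walk B4 to B0
  DF(B0)=∅
  DF(B1)={B2,B4}
  DF(B2)={B4,B5}
  DF(B3)=∅
  DF(B4)={B5}
  DF(B5)=∅

φ for q: defs {B2,B3,B4,B5}
  DF⁺ = {B4,B5}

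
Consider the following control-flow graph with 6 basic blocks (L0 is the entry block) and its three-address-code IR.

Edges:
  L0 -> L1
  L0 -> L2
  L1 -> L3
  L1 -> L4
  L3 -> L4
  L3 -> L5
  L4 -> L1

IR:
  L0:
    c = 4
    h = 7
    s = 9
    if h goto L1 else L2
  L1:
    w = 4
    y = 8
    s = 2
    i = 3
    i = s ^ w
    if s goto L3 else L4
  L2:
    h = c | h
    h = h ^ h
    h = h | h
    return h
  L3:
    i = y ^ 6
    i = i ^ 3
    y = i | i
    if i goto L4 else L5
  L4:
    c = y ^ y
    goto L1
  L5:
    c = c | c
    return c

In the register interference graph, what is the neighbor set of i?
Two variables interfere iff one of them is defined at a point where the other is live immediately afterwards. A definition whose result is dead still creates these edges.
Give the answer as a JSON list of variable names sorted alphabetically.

def/use:
  L0: {c,h,s} / ∅
  L1: {i,s,w,y} / ∅
  L2: {h} / {c,h}
  L3: {i,y} / {y}
  L4: {c} / {y}
  L5: {c} / {c}

Live sets:
  L0 li=∅ lo={c,h}
  L1 li={c} lo={c,y}
  L2 li={c,h} lo=∅
  L3 li={c,y} lo={c,y}
  L4 li={y} lo={c}
  L5 li={c} lo=∅

Conflict graph:
  c↔{h,i,s,w,y}
  h↔{c,s}
  i↔{c,s,w,y}
  s↔{c,h,i,w,y}
  w↔{c,i,s,y}
  y↔{c,i,s,w}

N(i) = ["c", "s", "w", "y"]

Answer: ["c", "s", "w", "y"]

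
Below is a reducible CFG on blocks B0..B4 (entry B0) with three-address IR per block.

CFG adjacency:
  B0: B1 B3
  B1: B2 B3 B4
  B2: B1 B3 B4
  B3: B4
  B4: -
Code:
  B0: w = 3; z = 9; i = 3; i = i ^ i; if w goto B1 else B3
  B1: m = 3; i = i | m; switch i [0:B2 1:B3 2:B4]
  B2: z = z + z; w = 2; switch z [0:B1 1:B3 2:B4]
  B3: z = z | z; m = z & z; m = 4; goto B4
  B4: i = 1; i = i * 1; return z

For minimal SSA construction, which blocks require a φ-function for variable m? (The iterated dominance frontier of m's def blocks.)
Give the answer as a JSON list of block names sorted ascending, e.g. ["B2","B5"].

idom tree: B1←B0 B2←B1 B3←B0 B4←B0
Dom∩ at merges:
  B1: preds {B0,B2}: {B0} ∩ {B0,B1,B2} = {B0}; idom=B0
  B3: preds {B0,B1,B2}: {B0} ∩ {B0,B1} ∩ {B0,B1,B2} = {B0}; idom=B0
  B4: preds {B1,B2,B3}: {B0,B1} ∩ {B0,B1,B2} ∩ {B0,B3} = {B0}; idom=B0

DF walk-up:
  join B1 pred B0: · stop@B0
  join B1 pred B2: B2→B1 stop@B0
  join B3 pred B0: · stop@B0
  join B3 pred B1: B1 stop@B0
  join B3 pred B2: B2→B1 stop@B0
  join B4 pred B1: B1 stop@B0
  join B4 pred B2: B2→B1 stop@B0
  join B4 pred B3: B3 stop@B0
  DF(B0)=∅
  DF(B1)={B1,B3,B4}
  DF(B2)={B1,B3,B4}
  DF(B3)={B4}
  DF(B4)=∅

φ for m: defs {B1,B3}
  DF⁺ = {B1,B3,B4}

Answer: ["B1", "B3", "B4"]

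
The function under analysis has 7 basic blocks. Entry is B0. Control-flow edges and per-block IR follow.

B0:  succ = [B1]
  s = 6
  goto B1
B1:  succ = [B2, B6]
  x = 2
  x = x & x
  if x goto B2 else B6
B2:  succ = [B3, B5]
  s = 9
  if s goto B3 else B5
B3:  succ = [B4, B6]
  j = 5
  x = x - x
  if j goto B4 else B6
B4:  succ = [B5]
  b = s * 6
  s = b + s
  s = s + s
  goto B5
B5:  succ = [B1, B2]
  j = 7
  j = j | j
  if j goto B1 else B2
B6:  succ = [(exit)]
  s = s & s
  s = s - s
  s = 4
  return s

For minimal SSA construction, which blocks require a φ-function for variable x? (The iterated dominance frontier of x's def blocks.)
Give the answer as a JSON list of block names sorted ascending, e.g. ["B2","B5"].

Answer: ["B1", "B2", "B5", "B6"]

Derivation:
idom tree: B1←B0 B2←B1 B3←B2 B4←B3 B5←B2 B6←B1
Join-block Dom:
  B1: preds {B0,B5}: {B0} ∩ {B0,B1,B2,B5} = {B0}; idom=B0
  B2: preds {B1,B5}: {B0,B1} ∩ {B0,B1,B2,B5} = {B0,B1}; idom=B1
  B5: preds {B2,B4}: {B0,B1,B2} ∩ {B0,B1,B2,B3,B4} = {B0,B1,B2}; idom=B2
  B6: preds {B1,B3}: {B0,B1} ∩ {B0,B1,B2,B3} = {B0,B1}; idom=B1

Frontier:
  join B1 pred B0: · stop@B0
  join B1 pred B5: B5→B2→B1 stop@B0
  join B2 pred B1: · stop@B1
  join B2 pred B5: B5→B2 stop@B1
  join B5 pred B2: · stop@B2
  join B5 pred B4: B4→B3 stop@B2
  join B6 pred B1: · stop@B1
  join B6 pred B3: B3→B2 stop@B1
  B0: DF=∅
  B1: DF={B1}
  B2: DF={B1,B2,B6}
  B3: DF={B5,B6}
  B4: DF={B5}
  B5: DF={B1,B2}
  B6: DF=∅

φ for x: defs {B1,B3}
  DF⁺ = {B1,B2,B5,B6}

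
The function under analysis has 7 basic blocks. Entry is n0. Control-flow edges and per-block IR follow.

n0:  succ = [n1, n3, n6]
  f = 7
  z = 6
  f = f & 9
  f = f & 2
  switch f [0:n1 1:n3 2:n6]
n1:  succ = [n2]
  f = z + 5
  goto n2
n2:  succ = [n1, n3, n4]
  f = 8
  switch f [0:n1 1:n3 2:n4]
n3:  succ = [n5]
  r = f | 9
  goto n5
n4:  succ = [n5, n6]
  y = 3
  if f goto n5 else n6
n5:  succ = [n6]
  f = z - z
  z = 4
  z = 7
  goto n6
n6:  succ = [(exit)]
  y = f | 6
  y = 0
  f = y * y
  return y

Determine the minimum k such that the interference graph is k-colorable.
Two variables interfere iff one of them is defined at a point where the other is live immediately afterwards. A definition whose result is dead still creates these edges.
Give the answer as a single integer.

Answer: 3

Derivation:
Per-block:
  n0: {f,z} / ∅
  n1: {f} / {z}
  n2: {f} / ∅
  n3: {r} / {f}
  n4: {y} / {f}
  n5: {f,z} / {z}
  n6: {f,y} / {f}

Live sets:
  live n0: ∅→{f,z}
  live n1: {z}→{z}
  live n2: {z}→{f,z}
  live n3: {f,z}→{z}
  live n4: {f,z}→{f,z}
  live n5: {z}→{f}
  live n6: {f}→∅

Interfere edges:
  f — {y,z}
  r — {z}
  y — {f,z}
  z — {f,r,y}

Chromatic number:
  {f,y,z} pairwise interfere (3-clique) ⇒ χ ≥ 3
  3-colouring: r0={z}  r1={f,r}  r2={y}
  χ = 3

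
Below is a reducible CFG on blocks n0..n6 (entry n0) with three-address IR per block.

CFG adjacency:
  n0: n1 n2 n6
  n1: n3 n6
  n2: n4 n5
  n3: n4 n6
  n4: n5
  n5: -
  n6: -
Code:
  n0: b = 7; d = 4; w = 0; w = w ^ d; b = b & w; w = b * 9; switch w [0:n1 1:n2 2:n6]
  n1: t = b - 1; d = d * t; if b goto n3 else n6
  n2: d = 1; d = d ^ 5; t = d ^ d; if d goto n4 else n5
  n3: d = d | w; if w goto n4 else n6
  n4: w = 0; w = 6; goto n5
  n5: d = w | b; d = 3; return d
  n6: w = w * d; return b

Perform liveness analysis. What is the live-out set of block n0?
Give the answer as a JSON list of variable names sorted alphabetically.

Answer: ["b", "d", "w"]

Analysis:
Block summaries:
  n0: {b,d,w} / ∅
  n1: {d,t} / {b,d}
  n2: {d,t} / ∅
  n3: {d} / {d,w}
  n4: {w} / ∅
  n5: {d} / {b,w}
  n6: {w} / {b,d,w}

Live sets:
  n0 li=∅ lo={b,d,w}
  n1 li={b,d,w} lo={b,d,w}
  n2 li={b,w} lo={b,w}
  n3 li={b,d,w} lo={b,d,w}
  n4 li={b} lo={b,w}
  n5 li={b,w} lo=∅
  n6 li={b,d,w} lo=∅

live-out(n0) = ["b", "d", "w"]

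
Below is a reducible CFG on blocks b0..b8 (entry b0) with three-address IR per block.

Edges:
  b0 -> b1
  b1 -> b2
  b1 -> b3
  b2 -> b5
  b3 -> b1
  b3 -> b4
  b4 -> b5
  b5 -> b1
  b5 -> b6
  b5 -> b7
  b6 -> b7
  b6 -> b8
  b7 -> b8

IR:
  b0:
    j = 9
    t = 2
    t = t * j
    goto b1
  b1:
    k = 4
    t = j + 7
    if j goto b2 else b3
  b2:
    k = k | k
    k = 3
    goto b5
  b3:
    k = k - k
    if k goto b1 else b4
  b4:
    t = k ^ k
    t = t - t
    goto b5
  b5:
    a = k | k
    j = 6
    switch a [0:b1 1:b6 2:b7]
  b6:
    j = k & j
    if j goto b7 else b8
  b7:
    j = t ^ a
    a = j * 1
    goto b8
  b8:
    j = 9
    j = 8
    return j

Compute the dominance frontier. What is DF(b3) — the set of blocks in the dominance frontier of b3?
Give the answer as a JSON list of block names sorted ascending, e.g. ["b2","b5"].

idom tree: b1←b0 b2←b1 b3←b1 b4←b3 b5←b1 b6←b5 b7←b5 b8←b5
Dom at joins:
  b1: preds {b0,b3,b5}: {b0} ∩ {b0,b1,b3} ∩ {b0,b1,b5} = {b0}; idom=b0
  b5: preds {b2,b4}: {b0,b1,b2} ∩ {b0,b1,b3,b4} = {b0,b1}; idom=b1
  b7: preds {b5,b6}: {b0,b1,b5} ∩ {b0,b1,b5,b6} = {b0,b1,b5}; idom=b5
  b8: preds {b6,b7}: {b0,b1,b5,b6} ∩ {b0,b1,b5,b7} = {b0,b1,b5}; idom=b5

DF walk-up:
  join b1 pred b0: · stop@b0
  join b1 pred b3: b3→b1 stop@b0
  join b1 pred b5: b5→b1 stop@b0
  join b5 pred b2: b2 stop@b1
  join b5 pred b4: b4→b3 stop@b1
  join b7 pred b5: · stop@b5
  join b7 pred b6: b6 stop@b5
  join b8 pred b6: b6 stop@b5
  join b8 pred b7: b7 stop@b5
  b0: DF=∅
  b1: DF={b1}
  b2: DF={b5}
  b3: DF={b1,b5}
  b4: DF={b5}
  b5: DF={b1}
  b6: DF={b7,b8}
  b7: DF={b8}
  b8: DF=∅

DF(b3) = ["b1", "b5"]

Answer: ["b1", "b5"]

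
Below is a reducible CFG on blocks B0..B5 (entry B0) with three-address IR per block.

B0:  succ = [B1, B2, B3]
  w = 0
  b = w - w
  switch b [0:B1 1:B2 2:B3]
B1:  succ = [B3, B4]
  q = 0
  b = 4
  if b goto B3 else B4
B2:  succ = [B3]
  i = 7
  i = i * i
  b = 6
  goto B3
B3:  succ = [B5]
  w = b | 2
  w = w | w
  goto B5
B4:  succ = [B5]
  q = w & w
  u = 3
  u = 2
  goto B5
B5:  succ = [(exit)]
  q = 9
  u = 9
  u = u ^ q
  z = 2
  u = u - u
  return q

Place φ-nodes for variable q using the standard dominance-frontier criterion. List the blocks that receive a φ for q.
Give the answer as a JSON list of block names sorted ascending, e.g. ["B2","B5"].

Answer: ["B3", "B5"]

Derivation:
idom tree: B1←B0 B2←B0 B3←B0 B4←B1 B5←B0
Join-block Dom:
  B3: preds {B0,B1,B2}: {B0} ∩ {B0,B1} ∩ {B0,B2} = {B0}; idom=B0
  B5: preds {B3,B4}: {B0,B3} ∩ {B0,B1,B4} = {B0}; idom=B0

Frontier:
  B3←B0: walk · to B0
  B3←B1: walk B1 to B0
  B3←B2: walk B2 to B0
  B5←B3: walk B3 to B0
  B5←B4: walk B4→B1 to B0
  B0 → ∅
  B1 → {B3,B5}
  B2 → {B3}
  B3 → {B5}
  B4 → {B5}
  B5 → ∅

φ for q: defs {B1,B4,B5}
  DF⁺ = {B3,B5}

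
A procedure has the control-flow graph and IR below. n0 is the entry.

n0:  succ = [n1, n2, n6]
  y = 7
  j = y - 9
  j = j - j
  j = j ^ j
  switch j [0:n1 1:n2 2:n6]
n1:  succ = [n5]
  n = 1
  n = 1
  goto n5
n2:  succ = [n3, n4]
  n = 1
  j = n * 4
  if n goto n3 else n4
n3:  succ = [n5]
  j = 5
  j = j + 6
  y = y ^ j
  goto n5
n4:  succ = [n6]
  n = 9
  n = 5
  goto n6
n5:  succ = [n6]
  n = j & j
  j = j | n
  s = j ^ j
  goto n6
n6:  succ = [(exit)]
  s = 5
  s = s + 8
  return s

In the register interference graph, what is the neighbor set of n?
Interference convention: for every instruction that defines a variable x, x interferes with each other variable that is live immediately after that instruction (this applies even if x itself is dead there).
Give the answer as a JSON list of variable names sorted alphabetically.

def/use:
  n0: {j,y} / ∅
  n1: {n} / ∅
  n2: {j,n} / ∅
  n3: {j,y} / {y}
  n4: {n} / ∅
  n5: {j,n,s} / {j}
  n6: {s} / ∅

Backward fixpoint:
  live n0: ∅→{j,y}
  live n1: {j}→{j}
  live n2: {y}→{y}
  live n3: {y}→{j}
  live n4: ∅→∅
  live n5: {j}→∅
  live n6: ∅→∅

Interference:
  j: {n,y}
  n: {j,y}
  s: ∅
  y: {j,n}

N(n) = ["j", "y"]

Answer: ["j", "y"]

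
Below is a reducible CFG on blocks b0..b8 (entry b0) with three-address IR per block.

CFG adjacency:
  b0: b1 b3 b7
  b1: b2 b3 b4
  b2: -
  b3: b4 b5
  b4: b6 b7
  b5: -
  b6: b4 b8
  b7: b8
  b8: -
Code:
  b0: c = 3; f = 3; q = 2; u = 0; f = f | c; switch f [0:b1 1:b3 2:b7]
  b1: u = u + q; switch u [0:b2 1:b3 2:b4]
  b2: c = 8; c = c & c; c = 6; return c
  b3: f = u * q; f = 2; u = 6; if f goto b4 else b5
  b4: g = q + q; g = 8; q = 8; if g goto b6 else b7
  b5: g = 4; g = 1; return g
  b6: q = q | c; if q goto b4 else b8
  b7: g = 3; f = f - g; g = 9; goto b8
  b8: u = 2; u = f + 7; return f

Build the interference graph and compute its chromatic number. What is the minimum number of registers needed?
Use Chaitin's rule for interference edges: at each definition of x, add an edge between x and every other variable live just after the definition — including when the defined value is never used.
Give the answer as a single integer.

Per-block:
  b0 def {c,f,q,u} use ∅
  b1 def {u} use {q,u}
  b2 def {c} use ∅
  b3 def {f,u} use {q,u}
  b4 def {g,q} use {q}
  b5 def {g} use ∅
  b6 def {q} use {c,q}
  b7 def {f,g} use {f}
  b8 def {u} use {f}

Backward fixpoint:
  live b0: ∅→{c,f,q,u}
  live b1: {c,f,q,u}→{c,f,q,u}
  live b2: ∅→∅
  live b3: {c,q,u}→{c,f,q}
  live b4: {c,f,q}→{c,f,q}
  live b5: ∅→∅
  live b6: {c,f,q}→{c,f,q}
  live b7: {f}→{f}
  live b8: {f}→∅

Conflict graph:
  c — {f,g,q,u}
  f — {c,g,q,u}
  g — {c,f,q}
  q — {c,f,g,u}
  u — {c,f,q}

Chromatic number:
  {c,f,g,q} pairwise interfere (4-clique) ⇒ χ ≥ 4
  assign c→r0 f→r1 g→r3 q→r2 u→r3 — no edge inside a register ⇒ χ ≤ 4
  χ = 4

Answer: 4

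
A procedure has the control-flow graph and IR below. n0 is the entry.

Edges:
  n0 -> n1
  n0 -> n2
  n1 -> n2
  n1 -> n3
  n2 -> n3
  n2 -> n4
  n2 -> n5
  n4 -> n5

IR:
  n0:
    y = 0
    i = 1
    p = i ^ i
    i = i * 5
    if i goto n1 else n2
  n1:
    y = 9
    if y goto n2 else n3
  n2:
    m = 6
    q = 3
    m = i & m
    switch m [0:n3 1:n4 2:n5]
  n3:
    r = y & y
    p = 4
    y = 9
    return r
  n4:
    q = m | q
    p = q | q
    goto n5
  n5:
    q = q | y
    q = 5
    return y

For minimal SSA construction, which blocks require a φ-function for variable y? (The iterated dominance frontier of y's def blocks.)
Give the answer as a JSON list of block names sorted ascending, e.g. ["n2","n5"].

Answer: ["n2", "n3"]

Analysis:
idom tree: n1←n0 n2←n0 n3←n0 n4←n2 n5←n2
Dom∩ at merges:
  n2: preds {n0,n1}: {n0} ∩ {n0,n1} = {n0}; idom=n0
  n3: preds {n1,n2}: {n0,n1} ∩ {n0,n2} = {n0}; idom=n0
  n5: preds {n2,n4}: {n0,n2} ∩ {n0,n2,n4} = {n0,n2}; idom=n2

DF derivation:
  join n2 pred n0: · stop@n0
  join n2 pred n1: n1 stop@n0
  join n3 pred n1: n1 stop@n0
  join n3 pred n2: n2 stop@n0
  join n5 pred n2: · stop@n2
  join n5 pred n4: n4 stop@n2
  n0 → ∅
  n1 → {n2,n3}
  n2 → {n3}
  n3 → ∅
  n4 → {n5}
  n5 → ∅

φ for y: defs {n0,n1,n3}
  DF⁺ = {n2,n3}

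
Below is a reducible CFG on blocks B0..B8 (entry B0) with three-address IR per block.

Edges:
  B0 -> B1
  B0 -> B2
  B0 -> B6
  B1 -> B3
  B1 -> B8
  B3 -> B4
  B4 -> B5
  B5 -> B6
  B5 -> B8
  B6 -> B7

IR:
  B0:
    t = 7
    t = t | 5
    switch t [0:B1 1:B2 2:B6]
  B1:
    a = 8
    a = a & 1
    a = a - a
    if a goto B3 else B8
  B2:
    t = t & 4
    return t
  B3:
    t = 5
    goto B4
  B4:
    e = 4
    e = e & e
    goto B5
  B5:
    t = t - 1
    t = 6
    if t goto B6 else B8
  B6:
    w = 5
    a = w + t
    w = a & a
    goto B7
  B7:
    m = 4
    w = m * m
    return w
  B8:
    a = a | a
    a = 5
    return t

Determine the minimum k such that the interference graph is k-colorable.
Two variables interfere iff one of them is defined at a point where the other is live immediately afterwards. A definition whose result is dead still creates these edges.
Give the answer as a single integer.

Answer: 3

Working:
def/use:
  B0: {t} / ∅
  B1: {a} / ∅
  B2: {t} / {t}
  B3: {t} / ∅
  B4: {e} / ∅
  B5: {t} / {t}
  B6: {a,w} / {t}
  B7: {m,w} / ∅
  B8: {a} / {a,t}

Backward fixpoint:
  B0 li=∅ lo={t}
  B1 li={t} lo={a,t}
  B2 li={t} lo=∅
  B3 li={a} lo={a,t}
  B4 li={a,t} lo={a,t}
  B5 li={a,t} lo={a,t}
  B6 li={t} lo=∅
  B7 li=∅ lo=∅
  B8 li={a,t} lo=∅

Conflict graph:
  a: {e,t}
  e: {a,t}
  m: ∅
  t: {a,e,w}
  w: {t}

Registers:
  clique {a,e,t} ⇒ need ≥ 3
  3-colouring: c0={m,t}  c1={a,w}  c2={e}
  χ = 3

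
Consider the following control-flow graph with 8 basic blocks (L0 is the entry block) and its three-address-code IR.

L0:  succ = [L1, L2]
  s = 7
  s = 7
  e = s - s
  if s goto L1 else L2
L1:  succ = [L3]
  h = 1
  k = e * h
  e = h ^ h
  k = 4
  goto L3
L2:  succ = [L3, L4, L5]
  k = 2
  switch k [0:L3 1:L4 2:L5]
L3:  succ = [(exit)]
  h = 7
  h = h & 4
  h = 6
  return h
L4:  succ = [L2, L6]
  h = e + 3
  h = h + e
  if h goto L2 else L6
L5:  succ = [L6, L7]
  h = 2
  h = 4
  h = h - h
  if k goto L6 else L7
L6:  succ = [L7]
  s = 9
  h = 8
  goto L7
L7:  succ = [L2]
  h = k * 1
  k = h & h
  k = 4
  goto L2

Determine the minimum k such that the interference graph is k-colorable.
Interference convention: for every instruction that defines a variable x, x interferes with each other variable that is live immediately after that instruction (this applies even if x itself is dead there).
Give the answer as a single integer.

Answer: 3

Analysis:
Per-block:
  L0: def={e,s} ue=∅
  L1: def={e,h,k} ue={e}
  L2: def={k} ue=∅
  L3: def={h} ue=∅
  L4: def={h} ue={e}
  L5: def={h} ue={k}
  L6: def={h,s} ue=∅
  L7: def={h,k} ue={k}

Live sets:
  L0 li=∅ lo={e}
  L1 li={e} lo=∅
  L2 li={e} lo={e,k}
  L3 li=∅ lo=∅
  L4 li={e,k} lo={e,k}
  L5 li={e,k} lo={e,k}
  L6 li={e,k} lo={e,k}
  L7 li={e,k} lo={e}

Interfere edges:
  e: {h,k,s}
  h: {e,k}
  k: {e,h,s}
  s: {e,k}

Colouring:
  {e,h,k} pairwise interfere (3-clique) ⇒ χ ≥ 3
  assign e→c0 h→c2 k→c1 s→c2 — no edge inside a register ⇒ χ ≤ 3
  χ = 3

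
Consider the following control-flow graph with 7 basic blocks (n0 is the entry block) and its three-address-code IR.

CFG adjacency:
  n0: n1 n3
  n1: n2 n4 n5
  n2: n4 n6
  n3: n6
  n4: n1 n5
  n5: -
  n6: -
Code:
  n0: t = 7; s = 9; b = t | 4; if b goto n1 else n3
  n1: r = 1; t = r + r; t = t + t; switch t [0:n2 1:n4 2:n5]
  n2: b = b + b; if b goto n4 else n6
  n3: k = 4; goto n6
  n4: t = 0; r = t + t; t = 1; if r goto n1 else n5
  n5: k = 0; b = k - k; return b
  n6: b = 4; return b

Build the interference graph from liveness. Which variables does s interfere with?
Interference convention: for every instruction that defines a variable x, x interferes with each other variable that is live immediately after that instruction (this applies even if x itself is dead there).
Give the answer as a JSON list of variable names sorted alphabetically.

Per-block:
  n0: def={b,s,t} ue=∅
  n1: def={r,t} ue=∅
  n2: def={b} ue={b}
  n3: def={k} ue=∅
  n4: def={r,t} ue=∅
  n5: def={b,k} ue=∅
  n6: def={b} ue=∅

Liveness:
  live n0: ∅→{b}
  live n1: {b}→{b}
  live n2: {b}→{b}
  live n3: ∅→∅
  live n4: {b}→{b}
  live n5: ∅→∅
  live n6: ∅→∅

Interfere edges:
  b — {r,t}
  k — ∅
  r — {b,t}
  s — {t}
  t — {b,r,s}

N(s) = ["t"]

Answer: ["t"]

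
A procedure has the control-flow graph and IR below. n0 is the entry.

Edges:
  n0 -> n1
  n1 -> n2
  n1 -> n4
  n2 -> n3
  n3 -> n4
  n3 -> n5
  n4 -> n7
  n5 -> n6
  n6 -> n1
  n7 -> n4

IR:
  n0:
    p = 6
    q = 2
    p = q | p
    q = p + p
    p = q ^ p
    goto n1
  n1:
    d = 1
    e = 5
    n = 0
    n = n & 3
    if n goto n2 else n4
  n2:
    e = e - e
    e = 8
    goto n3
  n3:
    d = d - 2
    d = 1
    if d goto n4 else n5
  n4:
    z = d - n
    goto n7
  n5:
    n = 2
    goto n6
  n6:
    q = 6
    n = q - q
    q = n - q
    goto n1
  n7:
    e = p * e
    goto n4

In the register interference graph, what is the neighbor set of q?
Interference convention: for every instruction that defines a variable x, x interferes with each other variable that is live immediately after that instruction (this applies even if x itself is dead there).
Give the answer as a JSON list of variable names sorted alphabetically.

Per-block:
  n0: def={p,q} ue=∅
  n1: def={d,e,n} ue=∅
  n2: def={e} ue={e}
  n3: def={d} ue={d}
  n4: def={z} ue={d,n}
  n5: def={n} ue=∅
  n6: def={n,q} ue=∅
  n7: def={e} ue={e,p}

Live sets:
  n0: in=∅ out={p}
  n1: in={p} out={d,e,n,p}
  n2: in={d,e,n,p} out={d,e,n,p}
  n3: in={d,e,n,p} out={d,e,n,p}
  n4: in={d,e,n,p} out={d,e,n,p}
  n5: in={p} out={p}
  n6: in={p} out={p}
  n7: in={d,e,n,p} out={d,e,n,p}

Interference:
  d↔{e,n,p,z}
  e↔{d,n,p,z}
  n↔{d,e,p,q,z}
  p↔{d,e,n,q,z}
  q↔{n,p}
  z↔{d,e,n,p}

N(q) = ["n", "p"]

Answer: ["n", "p"]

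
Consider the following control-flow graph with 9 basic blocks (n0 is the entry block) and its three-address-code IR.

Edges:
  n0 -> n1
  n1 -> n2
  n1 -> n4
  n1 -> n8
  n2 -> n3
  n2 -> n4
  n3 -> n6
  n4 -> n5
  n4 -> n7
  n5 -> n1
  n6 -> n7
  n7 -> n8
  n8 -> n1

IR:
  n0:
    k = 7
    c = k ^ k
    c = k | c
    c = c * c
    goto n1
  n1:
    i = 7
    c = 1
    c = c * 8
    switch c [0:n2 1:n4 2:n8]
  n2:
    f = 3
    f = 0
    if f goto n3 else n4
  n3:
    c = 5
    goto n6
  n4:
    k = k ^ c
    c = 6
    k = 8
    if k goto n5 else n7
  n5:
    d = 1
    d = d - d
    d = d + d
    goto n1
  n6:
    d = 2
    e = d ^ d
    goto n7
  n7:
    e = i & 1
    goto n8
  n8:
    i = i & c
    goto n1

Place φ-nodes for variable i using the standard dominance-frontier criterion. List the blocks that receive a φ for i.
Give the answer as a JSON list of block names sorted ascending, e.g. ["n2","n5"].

idom tree: n1←n0 n2←n1 n3←n2 n4←n1 n5←n4 n6←n3 n7←n1 n8←n1
Dom∩ at merges:
  n1: preds {n0,n5,n8}: {n0} ∩ {n0,n1,n4,n5} ∩ {n0,n1,n8} = {n0}; idom=n0
  n4: preds {n1,n2}: {n0,n1} ∩ {n0,n1,n2} = {n0,n1}; idom=n1
  n7: preds {n4,n6}: {n0,n1,n4} ∩ {n0,n1,n2,n3,n6} = {n0,n1}; idom=n1
  n8: preds {n1,n7}: {n0,n1} ∩ {n0,n1,n7} = {n0,n1}; idom=n1

Frontier:
  n1←n0: walk · to n0
  n1←n5: walk n5→n4→n1 to n0
  n1←n8: walk n8→n1 to n0
  n4←n1: walk · to n1
  n4←n2: walk n2 to n1
  n7←n4: walk n4 to n1
  n7←n6: walk n6→n3→n2 to n1
  n8←n1: walk · to n1
  n8←n7: walk n7 to n1
  n0 → ∅
  n1 → {n1}
  n2 → {n4,n7}
  n3 → {n7}
  n4 → {n1,n7}
  n5 → {n1}
  n6 → {n7}
  n7 → {n8}
  n8 → {n1}

φ for i: defs {n1,n8}
  DF⁺ = {n1}

Answer: ["n1"]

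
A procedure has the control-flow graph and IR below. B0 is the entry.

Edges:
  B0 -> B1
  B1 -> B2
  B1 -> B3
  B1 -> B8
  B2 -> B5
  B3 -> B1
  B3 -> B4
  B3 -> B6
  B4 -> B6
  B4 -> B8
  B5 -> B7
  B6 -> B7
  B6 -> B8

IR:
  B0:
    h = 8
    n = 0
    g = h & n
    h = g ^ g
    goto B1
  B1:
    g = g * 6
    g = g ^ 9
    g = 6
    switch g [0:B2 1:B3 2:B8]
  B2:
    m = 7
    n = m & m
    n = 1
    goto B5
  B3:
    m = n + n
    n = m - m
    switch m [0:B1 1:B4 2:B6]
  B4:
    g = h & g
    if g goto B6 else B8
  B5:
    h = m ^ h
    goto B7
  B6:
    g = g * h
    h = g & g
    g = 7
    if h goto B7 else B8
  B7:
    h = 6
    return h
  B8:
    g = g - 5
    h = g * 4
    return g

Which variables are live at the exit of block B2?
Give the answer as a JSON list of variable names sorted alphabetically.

Answer: ["h", "m"]

Derivation:
Per-block:
  B0 def {g,h,n} use ∅
  B1 def {g} use {g}
  B2 def {m,n} use ∅
  B3 def {m,n} use {n}
  B4 def {g} use {g,h}
  B5 def {h} use {h,m}
  B6 def {g,h} use {g,h}
  B7 def {h} use ∅
  B8 def {g,h} use {g}

Live sets:
  B0 li=∅ lo={g,h,n}
  B1 li={g,h,n} lo={g,h,n}
  B2 li={h} lo={h,m}
  B3 li={g,h,n} lo={g,h,n}
  B4 li={g,h} lo={g,h}
  B5 li={h,m} lo=∅
  B6 li={g,h} lo={g}
  B7 li=∅ lo=∅
  B8 li={g} lo=∅

live-out(B2) = ["h", "m"]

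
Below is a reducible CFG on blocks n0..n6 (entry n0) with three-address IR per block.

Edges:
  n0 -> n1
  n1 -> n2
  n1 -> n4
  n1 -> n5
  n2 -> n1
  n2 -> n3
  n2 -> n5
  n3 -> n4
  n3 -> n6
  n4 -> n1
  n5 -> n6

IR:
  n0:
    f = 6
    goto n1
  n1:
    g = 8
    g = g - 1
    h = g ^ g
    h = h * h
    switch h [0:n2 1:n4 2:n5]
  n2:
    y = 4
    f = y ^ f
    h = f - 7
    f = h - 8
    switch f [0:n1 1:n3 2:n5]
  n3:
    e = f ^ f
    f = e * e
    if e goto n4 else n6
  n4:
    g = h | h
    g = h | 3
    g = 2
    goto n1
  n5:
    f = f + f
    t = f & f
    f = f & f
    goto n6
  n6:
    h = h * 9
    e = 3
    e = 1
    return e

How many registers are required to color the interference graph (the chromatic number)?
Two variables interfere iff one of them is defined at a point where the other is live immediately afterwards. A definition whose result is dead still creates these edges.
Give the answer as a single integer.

Answer: 3

Analysis:
Block summaries:
  n0: {f} / ∅
  n1: {g,h} / ∅
  n2: {f,h,y} / {f}
  n3: {e,f} / {f}
  n4: {g} / {h}
  n5: {f,t} / {f}
  n6: {e,h} / {h}

Liveness:
  n0 li=∅ lo={f}
  n1 li={f} lo={f,h}
  n2 li={f} lo={f,h}
  n3 li={f,h} lo={f,h}
  n4 li={f,h} lo={f}
  n5 li={f,h} lo={h}
  n6 li={h} lo=∅

Interfere edges:
  e: {f,h}
  f: {e,g,h,t,y}
  g: {f,h}
  h: {e,f,g,t}
  t: {f,h}
  y: {f}

Colouring:
  clique {e,f,h} ⇒ need ≥ 3
  assign e→r2 f→r0 g→r2 h→r1 t→r2 y→r1 — no edge inside a register ⇒ χ ≤ 3
  χ = 3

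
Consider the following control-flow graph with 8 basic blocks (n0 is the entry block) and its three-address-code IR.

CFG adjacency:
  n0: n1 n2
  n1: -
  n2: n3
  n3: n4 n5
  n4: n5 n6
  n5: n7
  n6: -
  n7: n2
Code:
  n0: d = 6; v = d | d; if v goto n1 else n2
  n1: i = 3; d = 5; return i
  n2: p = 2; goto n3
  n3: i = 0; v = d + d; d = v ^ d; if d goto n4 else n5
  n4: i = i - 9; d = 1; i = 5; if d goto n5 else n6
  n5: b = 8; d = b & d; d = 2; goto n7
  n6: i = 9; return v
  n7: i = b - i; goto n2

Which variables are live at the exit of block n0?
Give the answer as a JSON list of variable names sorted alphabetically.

Answer: ["d"]

Analysis:
Block summaries:
  n0: {d,v} / ∅
  n1: {d,i} / ∅
  n2: {p} / ∅
  n3: {d,i,v} / {d}
  n4: {d,i} / {i}
  n5: {b,d} / {d}
  n6: {i} / {v}
  n7: {i} / {b,i}

Liveness:
  n0 li=∅ lo={d}
  n1 li=∅ lo=∅
  n2 li={d} lo={d}
  n3 li={d} lo={d,i,v}
  n4 li={i,v} lo={d,i,v}
  n5 li={d,i} lo={b,d,i}
  n6 li={v} lo=∅
  n7 li={b,d,i} lo={d}

live-out(n0) = ["d"]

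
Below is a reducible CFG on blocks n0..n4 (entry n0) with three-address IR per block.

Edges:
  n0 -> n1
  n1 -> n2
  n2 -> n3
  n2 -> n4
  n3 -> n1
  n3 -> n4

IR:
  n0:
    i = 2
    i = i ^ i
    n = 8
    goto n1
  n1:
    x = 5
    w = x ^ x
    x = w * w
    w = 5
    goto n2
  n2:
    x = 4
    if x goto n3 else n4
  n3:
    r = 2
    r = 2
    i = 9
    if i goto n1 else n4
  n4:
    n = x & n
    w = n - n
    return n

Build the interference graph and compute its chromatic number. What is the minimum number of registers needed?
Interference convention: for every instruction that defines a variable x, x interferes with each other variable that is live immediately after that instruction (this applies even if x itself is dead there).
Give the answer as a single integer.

Answer: 3

Analysis:
Per-block:
  n0: {i,n} / ∅
  n1: {w,x} / ∅
  n2: {x} / ∅
  n3: {i,r} / ∅
  n4: {n,w} / {n,x}

Liveness:
  n0 li=∅ lo={n}
  n1 li={n} lo={n}
  n2 li={n} lo={n,x}
  n3 li={n,x} lo={n,x}
  n4 li={n,x} lo=∅

Conflict graph:
  i↔{n,x}
  n↔{i,r,w,x}
  r↔{n,x}
  w↔{n}
  x↔{i,n,r}

Colouring:
  lower bound: {i,n,x} mutually conflict ⇒ χ ≥ 3
  assign i→c2 n→c0 r→c2 w→c1 x→c1 — no edge inside a register ⇒ χ ≤ 3
  χ = 3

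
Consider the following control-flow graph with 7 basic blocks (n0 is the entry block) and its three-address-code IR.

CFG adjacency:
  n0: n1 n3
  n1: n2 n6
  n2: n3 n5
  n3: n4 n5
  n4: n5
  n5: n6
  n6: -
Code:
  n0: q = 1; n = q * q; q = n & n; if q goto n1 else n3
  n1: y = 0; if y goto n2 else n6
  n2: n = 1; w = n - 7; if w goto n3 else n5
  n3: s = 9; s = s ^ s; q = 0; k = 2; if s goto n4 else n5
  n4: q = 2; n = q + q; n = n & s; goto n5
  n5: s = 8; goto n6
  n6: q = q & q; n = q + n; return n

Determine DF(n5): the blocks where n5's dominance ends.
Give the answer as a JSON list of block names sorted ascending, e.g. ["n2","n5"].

Answer: ["n6"]

Working:
idom tree: n1←n0 n2←n1 n3←n0 n4←n3 n5←n0 n6←n0
Join-block Dom:
  n3: preds {n0,n2}: {n0} ∩ {n0,n1,n2} = {n0}; idom=n0
  n5: preds {n2,n3,n4}: {n0,n1,n2} ∩ {n0,n3} ∩ {n0,n3,n4} = {n0}; idom=n0
  n6: preds {n1,n5}: {n0,n1} ∩ {n0,n5} = {n0}; idom=n0

Frontier:
  join n3 pred n0: · stop@n0
  join n3 pred n2: n2→n1 stop@n0
  join n5 pred n2: n2→n1 stop@n0
  join n5 pred n3: n3 stop@n0
  join n5 pred n4: n4→n3 stop@n0
  join n6 pred n1: n1 stop@n0
  join n6 pred n5: n5 stop@n0
  n0: DF=∅
  n1: DF={n3,n5,n6}
  n2: DF={n3,n5}
  n3: DF={n5}
  n4: DF={n5}
  n5: DF={n6}
  n6: DF=∅

DF(n5) = ["n6"]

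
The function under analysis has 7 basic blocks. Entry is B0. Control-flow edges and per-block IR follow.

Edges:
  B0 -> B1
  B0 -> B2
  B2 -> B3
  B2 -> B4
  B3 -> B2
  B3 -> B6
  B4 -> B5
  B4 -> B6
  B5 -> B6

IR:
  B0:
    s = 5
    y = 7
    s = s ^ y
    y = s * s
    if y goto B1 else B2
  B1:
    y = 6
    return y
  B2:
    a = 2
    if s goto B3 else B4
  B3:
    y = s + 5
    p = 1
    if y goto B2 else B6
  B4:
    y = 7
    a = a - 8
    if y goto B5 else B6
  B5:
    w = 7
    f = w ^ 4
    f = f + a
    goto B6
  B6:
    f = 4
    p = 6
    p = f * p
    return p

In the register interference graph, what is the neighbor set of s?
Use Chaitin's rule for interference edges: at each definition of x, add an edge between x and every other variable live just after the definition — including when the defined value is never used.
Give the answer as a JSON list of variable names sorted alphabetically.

Answer: ["a", "p", "y"]

Working:
def/use:
  B0: def={s,y} ue=∅
  B1: def={y} ue=∅
  B2: def={a} ue={s}
  B3: def={p,y} ue={s}
  B4: def={a,y} ue={a}
  B5: def={f,w} ue={a}
  B6: def={f,p} ue=∅

Live sets:
  B0 li=∅ lo={s}
  B1 li=∅ lo=∅
  B2 li={s} lo={a,s}
  B3 li={s} lo={s}
  B4 li={a} lo={a}
  B5 li={a} lo=∅
  B6 li=∅ lo=∅

Conflict graph:
  a: {f,s,w,y}
  f: {a,p}
  p: {f,s,y}
  s: {a,p,y}
  w: {a}
  y: {a,p,s}

N(s) = ["a", "p", "y"]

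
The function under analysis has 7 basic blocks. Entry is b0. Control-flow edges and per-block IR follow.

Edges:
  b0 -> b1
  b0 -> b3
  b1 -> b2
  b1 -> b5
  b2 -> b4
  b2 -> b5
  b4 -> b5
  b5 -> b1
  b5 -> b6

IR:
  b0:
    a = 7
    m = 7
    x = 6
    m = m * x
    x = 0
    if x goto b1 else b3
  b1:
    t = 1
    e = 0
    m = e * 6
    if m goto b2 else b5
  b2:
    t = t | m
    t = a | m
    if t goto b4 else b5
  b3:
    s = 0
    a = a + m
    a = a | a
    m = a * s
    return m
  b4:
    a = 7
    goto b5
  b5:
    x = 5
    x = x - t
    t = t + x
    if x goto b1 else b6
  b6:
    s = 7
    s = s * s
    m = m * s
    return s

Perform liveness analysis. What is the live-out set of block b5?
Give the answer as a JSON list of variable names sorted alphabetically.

Answer: ["a", "m"]

Derivation:
Per-block:
  b0 def {a,m,x} use ∅
  b1 def {e,m,t} use ∅
  b2 def {t} use {a,m,t}
  b3 def {a,m,s} use {a,m}
  b4 def {a} use ∅
  b5 def {t,x} use {t}
  b6 def {m,s} use {m}

Liveness:
  live b0: ∅→{a,m}
  live b1: {a}→{a,m,t}
  live b2: {a,m,t}→{a,m,t}
  live b3: {a,m}→∅
  live b4: {m,t}→{a,m,t}
  live b5: {a,m,t}→{a,m}
  live b6: {m}→∅

live-out(b5) = ["a", "m"]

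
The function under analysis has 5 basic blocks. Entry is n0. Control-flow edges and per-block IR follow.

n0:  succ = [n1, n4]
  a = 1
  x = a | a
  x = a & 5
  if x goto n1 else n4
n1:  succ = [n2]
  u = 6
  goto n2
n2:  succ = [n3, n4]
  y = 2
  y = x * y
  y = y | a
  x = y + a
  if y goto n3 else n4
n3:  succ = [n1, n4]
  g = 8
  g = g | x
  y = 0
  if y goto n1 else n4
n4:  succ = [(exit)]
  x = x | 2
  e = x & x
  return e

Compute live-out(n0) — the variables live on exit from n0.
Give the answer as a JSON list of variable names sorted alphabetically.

Per-block:
  n0 def {a,x} use ∅
  n1 def {u} use ∅
  n2 def {x,y} use {a,x}
  n3 def {g,y} use {x}
  n4 def {e,x} use {x}

Backward fixpoint:
  n0 li=∅ lo={a,x}
  n1 li={a,x} lo={a,x}
  n2 li={a,x} lo={a,x}
  n3 li={a,x} lo={a,x}
  n4 li={x} lo=∅

live-out(n0) = ["a", "x"]

Answer: ["a", "x"]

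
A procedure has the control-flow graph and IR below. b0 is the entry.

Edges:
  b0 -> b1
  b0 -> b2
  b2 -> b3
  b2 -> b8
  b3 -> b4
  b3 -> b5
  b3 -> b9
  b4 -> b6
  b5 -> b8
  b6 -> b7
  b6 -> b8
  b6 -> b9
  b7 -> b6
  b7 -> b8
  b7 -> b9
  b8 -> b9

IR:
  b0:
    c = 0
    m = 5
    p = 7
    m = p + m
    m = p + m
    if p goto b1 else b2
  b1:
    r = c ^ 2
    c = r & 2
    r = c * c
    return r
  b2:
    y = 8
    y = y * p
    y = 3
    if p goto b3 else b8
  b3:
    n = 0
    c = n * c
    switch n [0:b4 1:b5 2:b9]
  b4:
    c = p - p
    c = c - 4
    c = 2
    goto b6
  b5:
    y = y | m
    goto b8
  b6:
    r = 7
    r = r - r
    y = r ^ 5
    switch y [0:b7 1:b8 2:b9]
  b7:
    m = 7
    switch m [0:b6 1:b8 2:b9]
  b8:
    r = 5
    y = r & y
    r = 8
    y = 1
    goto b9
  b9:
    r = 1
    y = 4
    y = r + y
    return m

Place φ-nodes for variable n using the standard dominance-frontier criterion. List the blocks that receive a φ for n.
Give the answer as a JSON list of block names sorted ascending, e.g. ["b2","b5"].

idom tree: b1←b0 b2←b0 b3←b2 b4←b3 b5←b3 b6←b4 b7←b6 b8←b2 b9←b2
Join-block Dom:
  b6: preds {b4,b7}: {b0,b2,b3,b4} ∩ {b0,b2,b3,b4,b6,b7} = {b0,b2,b3,b4}; idom=b4
  b8: preds {b2,b5,b6,b7}: {b0,b2} ∩ {b0,b2,b3,b5} ∩ {b0,b2,b3,b4,b6} ∩ {b0,b2,b3,b4,b6,b7} = {b0,b2}; idom=b2
  b9: preds {b3,b6,b7,b8}: {b0,b2,b3} ∩ {b0,b2,b3,b4,b6} ∩ {b0,b2,b3,b4,b6,b7} ∩ {b0,b2,b8} = {b0,b2}; idom=b2

Frontier:
  b6←b4: walk · to b4
  b6←b7: walk b7→b6 to b4
  b8←b2: walk · to b2
  b8←b5: walk b5→b3 to b2
  b8←b6: walk b6→b4→b3 to b2
  b8←b7: walk b7→b6→b4→b3 to b2
  b9←b3: walk b3 to b2
  b9←b6: walk b6→b4→b3 to b2
  b9←b7: walk b7→b6→b4→b3 to b2
  b9←b8: walk b8 to b2
  DF(b0)=∅
  DF(b1)=∅
  DF(b2)=∅
  DF(b3)={b8,b9}
  DF(b4)={b8,b9}
  DF(b5)={b8}
  DF(b6)={b6,b8,b9}
  DF(b7)={b6,b8,b9}
  DF(b8)={b9}
  DF(b9)=∅

φ for n: defs {b3}
  DF⁺ = {b8,b9}

Answer: ["b8", "b9"]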